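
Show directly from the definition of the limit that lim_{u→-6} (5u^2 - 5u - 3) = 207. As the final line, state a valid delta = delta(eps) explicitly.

delta = min(2, eps/75)

Let eps > 0. We want delta > 0 such that 0 < |u + 6| < delta implies |(5u^2 - 5u - 3) − 207| < eps.
(5u^2 - 5u - 3) − 207 = 5u^2 - 5u - 210 = (u + 6)(5u - 35).
So |(5u^2 - 5u - 3) − 207| = |u + 6|·|5u - 35|.
Assume first that |u + 6| < 2, so |u| < 8. Then |5u - 35| ≤ 5·8 + 35 = 75.
Hence |(5u^2 - 5u - 3) − 207| ≤ 75|u + 6| < eps provided |u + 6| < eps/75.
Choosing delta = min(2, eps/75) ensures both conditions, hence |(5u^2 - 5u - 3) − 207| < eps.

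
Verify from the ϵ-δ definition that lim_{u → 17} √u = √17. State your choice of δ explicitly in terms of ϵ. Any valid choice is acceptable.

Let ϵ > 0 be given. We want δ > 0 such that 0 < |u − 17| < δ implies |√u − √17| < ϵ.
Rationalise: √u − √17 = (u − 17)/(√u + √17), so |√u − √17| = |u − 17|/(√u + √17).
Restrict δ ≤ 17 so that |u − 17| < 17 forces u > 0, and then √u + √17 > √17.
Hence |√u − √17| < |u − 17|/√17, which is < ϵ once |u − 17| < √17·ϵ.
Take δ = min(17, √17·ϵ). If 0 < |u − 17| < δ then u > 0 and |√u − √17| < |u − 17|/√17 < ϵ.

δ = min(17, √17·ϵ)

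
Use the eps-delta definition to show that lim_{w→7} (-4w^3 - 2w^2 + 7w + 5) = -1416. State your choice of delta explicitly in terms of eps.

delta = min(1, eps/699)

Fix eps > 0. We want delta > 0 such that 0 < |w − 7| < delta implies |(-4w^3 - 2w^2 + 7w + 5) + 1416| < eps.
(-4w^3 - 2w^2 + 7w + 5) + 1416 = -4w^3 - 2w^2 + 7w + 1421 = (w − 7)(-4w^2 - 30w - 203).
So |(-4w^3 - 2w^2 + 7w + 5) + 1416| = |w − 7|·|-4w^2 - 30w - 203|.
Require delta ≤ 1. Then |w − 7| < 1 gives |w| < 8, and by the triangle inequality |-4w^2 - 30w - 203| ≤ 4·8^2 + 30·8 + 203 = 699.
Hence |(-4w^3 - 2w^2 + 7w + 5) + 1416| ≤ 699|w − 7| < eps provided |w − 7| < eps/699.
Take delta = min(1, eps/699). Then 0 < |w − 7| < delta gives both |w − 7| < 1 and |w − 7| < eps/699, so |(-4w^3 - 2w^2 + 7w + 5) + 1416| < eps.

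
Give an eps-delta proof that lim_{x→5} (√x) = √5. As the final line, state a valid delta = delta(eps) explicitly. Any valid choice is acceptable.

Suppose eps > 0. We want delta > 0 such that 0 < |x − 5| < delta implies |√x − √5| < eps.
Multiplying by the conjugate, |√x − √5| = |x − 5|/(√x + √5).
Restrict delta ≤ 5 so that |x − 5| < 5 forces x > 0, and then √x + √5 > √5.
Hence |√x − √5| < |x − 5|/√5, which is < eps once |x − 5| < √5·eps.
Take delta = min(5, √5·eps). If 0 < |x − 5| < delta then x > 0 and |√x − √5| < |x − 5|/√5 < eps.

delta = min(5, √5·eps)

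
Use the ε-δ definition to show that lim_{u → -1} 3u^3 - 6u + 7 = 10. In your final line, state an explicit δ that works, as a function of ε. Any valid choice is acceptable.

δ = min(2, ε/39)

Let ε > 0 be given. We want δ > 0 such that 0 < |u + 1| < δ implies |(3u^3 - 6u + 7) − 10| < ε.
(3u^3 - 6u + 7) − 10 = 3u^3 - 6u - 3 = (u + 1)(3u^2 - 3u - 3).
So |(3u^3 - 6u + 7) − 10| = |u + 1|·|3u^2 - 3u - 3|.
Assume first that |u + 1| < 2, so |u| < 3. Then |3u^2 - 3u - 3| ≤ 3·3^2 + 3·3 + 3 = 39.
Hence |(3u^3 - 6u + 7) − 10| ≤ 39|u + 1| < ε provided |u + 1| < ε/39.
Choosing δ = min(2, ε/39) ensures both conditions, hence |(3u^3 - 6u + 7) − 10| < ε.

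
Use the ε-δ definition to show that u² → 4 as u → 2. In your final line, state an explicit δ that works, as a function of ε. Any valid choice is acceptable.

δ = min(1, ε/5)

Fix ε > 0. We seek δ > 0 with 0 < |u − 2| < δ ⇒ |u² − 4| < ε.
Factor: u² − 4 = (u − 2)(u + 2), so |u² − 4| = |u − 2|·|u + 2|.
Restrict δ ≤ 1. Then |u − 2| < 1 gives |u| < 3, so by the triangle inequality |u + 2| ≤ 3 + 2 = 5.
Hence |u² − 4| ≤ 5|u − 2|, which is < ε once |u − 2| < ε/5.
Take δ = min(1, ε/5). If 0 < |u − 2| < δ then both bounds hold and |u² − 4| ≤ 5|u − 2| < 5·(ε/5) = ε.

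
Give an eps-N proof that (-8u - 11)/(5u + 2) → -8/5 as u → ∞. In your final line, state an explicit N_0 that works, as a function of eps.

Let eps > 0. We seek N_0 > 0 such that u > N_0 implies |(-8u - 11)/(5u + 2) + 8/5| < eps.
(-8u - 11)/(5u + 2) + 8/5 = (5(-8u - 11) − (-8)(5u + 2)) / (5(5u + 2)) = -39/(5(5u + 2)).
For u > 0 we have 5u + 2 > 5u, so |(-8u - 11)/(5u + 2) + 8/5| = 39/(5(5u + 2)) < 39/(5·5u) = (39/25)/u.
Thus |(-8u - 11)/(5u + 2) + 8/5| < eps whenever u > (39/25)/eps.
Take N_0 = (39/25)/eps. If u > N_0 then |(-8u - 11)/(5u + 2) + 8/5| < (39/25)/u < eps.

N_0 = (39/25)/eps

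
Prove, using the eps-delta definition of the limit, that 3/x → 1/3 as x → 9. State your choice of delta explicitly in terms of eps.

Suppose eps > 0. We seek delta > 0 such that 0 < |x − 9| < delta implies |3/x − (1/3)| < eps.
|3/x − (1/3)| = 3·|9 − x|/(9·|x|) = 3|x − 9|/(9|x|).
Require delta ≤ 9/2 so that |x| > 9 − 9/2 = 9/2, hence 9|x| > 81/2.
Then |3/x − (1/3)| < 3|x − 9|/(81/2), which is < eps when |x − 9| < (27/2)eps.
Take delta = min(9/2, (27/2)eps). Then 0 < |x − 9| < delta gives both |x − 9| < 9/2 and |x − 9| < (27/2)eps, so |3/x − (1/3)| < eps.

delta = min(9/2, (27/2)eps)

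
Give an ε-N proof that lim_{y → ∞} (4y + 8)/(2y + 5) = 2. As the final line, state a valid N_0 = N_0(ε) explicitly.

N_0 = 1/ε

Fix ε > 0. We seek N_0 > 0 such that y > N_0 implies |(4y + 8)/(2y + 5) − 2| < ε.
(4y + 8)/(2y + 5) − 2 = (2(4y + 8) − 4(2y + 5)) / (2(2y + 5)) = -4/(2(2y + 5)).
For y > 0 we have 2y + 5 > 2y, so |(4y + 8)/(2y + 5) − 2| = 4/(2(2y + 5)) < 4/(2·2y) = 1/y.
Thus |(4y + 8)/(2y + 5) − 2| < ε whenever y > 1/ε.
Take N_0 = 1/ε. If y > N_0 then |(4y + 8)/(2y + 5) − 2| < 1/y < ε.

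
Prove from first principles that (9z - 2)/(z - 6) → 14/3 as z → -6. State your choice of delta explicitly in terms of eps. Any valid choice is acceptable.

Fix eps > 0. We want delta > 0 with 0 < |z + 6| < delta ⇒ |(9z - 2)/(z - 6) − (14/3)| < eps.
Combining over a common denominator, (9z - 2)/(z - 6) − (14/3) = [(9z - 2)·(-12) − (-56)·(z - 6)] / [(-12)·(z - 6)] = -52(z + 6) / ((-12)(z - 6)).
So |(9z - 2)/(z - 6) − (14/3)| = 52|z + 6| / (12·|z − 6|).
Require delta ≤ 6, so |z − 6| ≥ |-12| − |z + 6| > 12 − 6 = 6.
Hence |(9z - 2)/(z - 6) − (14/3)| < 52|z + 6|/(12·6) = (13/18)|z + 6|, which is < eps once |z + 6| < (18/13)eps.
Take delta = min(6, (18/13)eps). Then 0 < |z + 6| < delta forces both bounds, so |(9z - 2)/(z - 6) − (14/3)| < eps.

delta = min(6, (18/13)eps)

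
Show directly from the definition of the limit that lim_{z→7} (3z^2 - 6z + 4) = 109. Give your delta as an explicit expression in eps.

delta = min(1, eps/39)

Let eps > 0 be given. We want delta > 0 such that 0 < |z − 7| < delta implies |(3z^2 - 6z + 4) − 109| < eps.
(3z^2 - 6z + 4) − 109 = 3z^2 - 6z - 105 = (z − 7)(3z + 15).
So |(3z^2 - 6z + 4) − 109| = |z − 7|·|3z + 15|.
Require delta ≤ 1. Then |z − 7| < 1 gives |z| < 8, and by the triangle inequality |3z + 15| ≤ 3·8 + 15 = 39.
Hence |(3z^2 - 6z + 4) − 109| ≤ 39|z − 7| < eps provided |z − 7| < eps/39.
Take delta = min(1, eps/39). Then 0 < |z − 7| < delta gives both |z − 7| < 1 and |z − 7| < eps/39, so |(3z^2 - 6z + 4) − 109| < eps.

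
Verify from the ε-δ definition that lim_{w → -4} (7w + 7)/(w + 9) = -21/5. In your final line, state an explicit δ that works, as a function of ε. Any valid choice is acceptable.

Let ε > 0 be given. We want δ > 0 with 0 < |w + 4| < δ ⇒ |(7w + 7)/(w + 9) + 21/5| < ε.
Combining over a common denominator, (7w + 7)/(w + 9) + 21/5 = [(7w + 7)·5 − (-21)·(w + 9)] / [5·(w + 9)] = 56(w + 4) / (5(w + 9)).
So |(7w + 7)/(w + 9) + 21/5| = 56|w + 4| / (5·|w + 9|).
Require δ ≤ 5/2, so |w + 9| ≥ |5| − |w + 4| > 5 − 5/2 = 5/2.
Hence |(7w + 7)/(w + 9) + 21/5| < 56|w + 4|/(5·(5/2)) = (112/25)|w + 4|, which is < ε once |w + 4| < (25/112)ε.
Take δ = min(5/2, (25/112)ε). Then 0 < |w + 4| < δ forces both bounds, so |(7w + 7)/(w + 9) + 21/5| < ε.

δ = min(5/2, (25/112)ε)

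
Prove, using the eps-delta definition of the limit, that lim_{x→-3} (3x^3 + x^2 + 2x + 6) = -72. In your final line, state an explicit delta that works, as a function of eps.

Let eps > 0 be given. We want delta > 0 such that 0 < |x + 3| < delta implies |(3x^3 + x^2 + 2x + 6) + 72| < eps.
(3x^3 + x^2 + 2x + 6) + 72 = 3x^3 + x^2 + 2x + 78 = (x + 3)(3x^2 - 8x + 26).
So |(3x^3 + x^2 + 2x + 6) + 72| = |x + 3|·|3x^2 - 8x + 26|.
Require delta ≤ 2. Then |x + 3| < 2 gives |x| < 5, and by the triangle inequality |3x^2 - 8x + 26| ≤ 3·5^2 + 8·5 + 26 = 141.
Hence |(3x^3 + x^2 + 2x + 6) + 72| ≤ 141|x + 3| < eps provided |x + 3| < eps/141.
Take delta = min(2, eps/141). Then 0 < |x + 3| < delta gives both |x + 3| < 2 and |x + 3| < eps/141, so |(3x^3 + x^2 + 2x + 6) + 72| < eps.

delta = min(2, eps/141)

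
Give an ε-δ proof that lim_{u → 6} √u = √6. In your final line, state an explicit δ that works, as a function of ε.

δ = min(6, √6·ε)

Let ε > 0. We want δ > 0 such that 0 < |u − 6| < δ implies |√u − √6| < ε.
Multiplying by the conjugate, |√u − √6| = |u − 6|/(√u + √6).
Restrict δ ≤ 6 so that |u − 6| < 6 forces u > 0, and then √u + √6 > √6.
Hence |√u − √6| < |u − 6|/√6, which is < ε once |u − 6| < √6·ε.
Take δ = min(6, √6·ε). If 0 < |u − 6| < δ then u > 0 and |√u − √6| < |u − 6|/√6 < ε.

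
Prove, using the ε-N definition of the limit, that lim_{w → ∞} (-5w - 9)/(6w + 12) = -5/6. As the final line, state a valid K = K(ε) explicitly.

K = (1/6)/ε

Suppose ε > 0. We seek K > 0 such that w > K implies |(-5w - 9)/(6w + 12) + 5/6| < ε.
(-5w - 9)/(6w + 12) + 5/6 = (6(-5w - 9) − (-5)(6w + 12)) / (6(6w + 12)) = 6/(6(6w + 12)).
For w > 0 we have 6w + 12 > 6w, so |(-5w - 9)/(6w + 12) + 5/6| = 6/(6(6w + 12)) < 6/(6·6w) = (1/6)/w.
Thus |(-5w - 9)/(6w + 12) + 5/6| < ε whenever w > (1/6)/ε.
Take K = (1/6)/ε. If w > K then |(-5w - 9)/(6w + 12) + 5/6| < (1/6)/w < ε.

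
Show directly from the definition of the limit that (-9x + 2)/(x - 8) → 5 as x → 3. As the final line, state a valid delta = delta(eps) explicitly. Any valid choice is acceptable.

Let eps > 0. We want delta > 0 with 0 < |x − 3| < delta ⇒ |(-9x + 2)/(x - 8) − 5| < eps.
Combining over a common denominator, (-9x + 2)/(x - 8) − 5 = [(-9x + 2)·(-5) − (-25)·(x - 8)] / [(-5)·(x - 8)] = 70(x − 3) / ((-5)(x - 8)).
So |(-9x + 2)/(x - 8) − 5| = 70|x − 3| / (5·|x − 8|).
Restrict delta ≤ 5/2. Then |x − 3| < 5/2 gives |x − 8| = |(x − 3) + (-5)| ≥ 5 − 5/2 = 5/2.
Hence |(-9x + 2)/(x - 8) − 5| < 70|x − 3|/(5·(5/2)) = (28/5)|x − 3|, which is < eps once |x − 3| < (5/28)eps.
Take delta = min(5/2, (5/28)eps). Then 0 < |x − 3| < delta forces both bounds, so |(-9x + 2)/(x - 8) − 5| < eps.

delta = min(5/2, (5/28)eps)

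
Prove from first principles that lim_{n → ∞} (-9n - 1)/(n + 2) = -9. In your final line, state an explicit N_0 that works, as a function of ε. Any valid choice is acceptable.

N_0 = 17/ε

Let ε > 0. For n ≥ 1, |(-9n - 1)/(n + 2) + 9| = |17|/((n + 2)) = 17/((n + 2)).
Since n + 2 ≥ n for n ≥ 1, this is ≤ 17/(n) = 17/n.
So |(-9n - 1)/(n + 2) + 9| < ε whenever n > 17/ε.
Take N_0 = 17/ε. If n > N_0 then |(-9n - 1)/(n + 2) + 9| ≤ 17/n < ε.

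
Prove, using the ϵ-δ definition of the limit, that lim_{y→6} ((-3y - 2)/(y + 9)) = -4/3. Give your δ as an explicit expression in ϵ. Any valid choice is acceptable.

δ = min(15/2, (9/2)ϵ)

Let ϵ > 0. We want δ > 0 with 0 < |y − 6| < δ ⇒ |(-3y - 2)/(y + 9) + 4/3| < ϵ.
Combining over a common denominator, (-3y - 2)/(y + 9) + 4/3 = [(-3y - 2)·15 − (-20)·(y + 9)] / [15·(y + 9)] = -25(y − 6) / (15(y + 9)).
So |(-3y - 2)/(y + 9) + 4/3| = 25|y − 6| / (15·|y + 9|).
Require δ ≤ 15/2, so |y + 9| ≥ |15| − |y − 6| > 15 − 15/2 = 15/2.
Hence |(-3y - 2)/(y + 9) + 4/3| < 25|y − 6|/(15·(15/2)) = (2/9)|y − 6|, which is < ϵ once |y − 6| < (9/2)ϵ.
Take δ = min(15/2, (9/2)ϵ). Then 0 < |y − 6| < δ forces both bounds, so |(-3y - 2)/(y + 9) + 4/3| < ϵ.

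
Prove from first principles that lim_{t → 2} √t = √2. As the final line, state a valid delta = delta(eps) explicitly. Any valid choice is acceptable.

delta = min(2, √2·eps)

Let eps > 0 be given. We want delta > 0 such that 0 < |t − 2| < delta implies |√t − √2| < eps.
Multiplying by the conjugate, |√t − √2| = |t − 2|/(√t + √2).
Restrict delta ≤ 2 so that |t − 2| < 2 forces t > 0, and then √t + √2 > √2.
Hence |√t − √2| < |t − 2|/√2, which is < eps once |t − 2| < √2·eps.
Take delta = min(2, √2·eps). If 0 < |t − 2| < delta then t > 0 and |√t − √2| < |t − 2|/√2 < eps.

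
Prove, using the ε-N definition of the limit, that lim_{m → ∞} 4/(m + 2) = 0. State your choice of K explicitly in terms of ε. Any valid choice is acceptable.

Fix ε > 0. For m ≥ 1, |4/(m + 2) − 0| = 4/(m + 2) ≤ 4/m.
We need 4/m < ε, i.e. m > 4/ε.
Take K = 4/ε. If m > K then |4/(m + 2)| ≤ 4/m < ε.

K = 4/ε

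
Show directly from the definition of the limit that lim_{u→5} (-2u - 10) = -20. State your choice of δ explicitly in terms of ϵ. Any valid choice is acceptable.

δ = ϵ/2

Fix ϵ > 0. We need δ > 0 so that 0 < |u − 5| < δ implies |(-2u - 10) + 20| < ϵ.
|(-2u - 10) + 20| = |-2u + 10| = 2|u − 5|.
Thus it suffices that |u − 5| < ϵ/2.
Take δ = ϵ/2. If 0 < |u − 5| < δ then |(-2u - 10) + 20| = 2|u − 5| < 2·(ϵ/2) = ϵ.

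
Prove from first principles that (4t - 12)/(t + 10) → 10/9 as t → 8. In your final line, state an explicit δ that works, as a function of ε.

δ = min(9, (81/26)ε)

Let ε > 0 be given. We want δ > 0 with 0 < |t − 8| < δ ⇒ |(4t - 12)/(t + 10) − (10/9)| < ε.
Combining over a common denominator, (4t - 12)/(t + 10) − (10/9) = [(4t - 12)·18 − 20·(t + 10)] / [18·(t + 10)] = 52(t − 8) / (18(t + 10)).
So |(4t - 12)/(t + 10) − (10/9)| = 52|t − 8| / (18·|t + 10|).
Restrict δ ≤ 9. Then |t − 8| < 9 gives |t + 10| = |(t − 8) + 18| ≥ 18 − 9 = 9.
Hence |(4t - 12)/(t + 10) − (10/9)| < 52|t − 8|/(18·9) = (26/81)|t − 8|, which is < ε once |t − 8| < (81/26)ε.
Take δ = min(9, (81/26)ε). Then 0 < |t − 8| < δ forces both bounds, so |(4t - 12)/(t + 10) − (10/9)| < ε.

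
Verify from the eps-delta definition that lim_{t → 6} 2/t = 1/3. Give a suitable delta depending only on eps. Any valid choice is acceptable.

delta = min(3, 9eps)

Let eps > 0 be given. We seek delta > 0 such that 0 < |t − 6| < delta implies |2/t − (1/3)| < eps.
|2/t − (1/3)| = 2·|6 − t|/(6·|t|) = 2|t − 6|/(6|t|).
Require delta ≤ 3 so that |t| > 6 − 3 = 3, hence 6|t| > 18.
Then |2/t − (1/3)| < 2|t − 6|/18, which is < eps when |t − 6| < 9eps.
Take delta = min(3, 9eps). Then 0 < |t − 6| < delta gives both |t − 6| < 3 and |t − 6| < 9eps, so |2/t − (1/3)| < eps.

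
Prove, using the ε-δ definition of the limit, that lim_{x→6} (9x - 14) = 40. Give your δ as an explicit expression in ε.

δ = ε/9

Let ε > 0. We need δ > 0 so that 0 < |x − 6| < δ implies |(9x - 14) − 40| < ε.
|(9x - 14) − 40| = |9x - 54| = 9|x − 6|.
Thus it suffices that |x − 6| < ε/9.
Take δ = ε/9. If 0 < |x − 6| < δ then |(9x - 14) − 40| = 9|x − 6| < 9·(ε/9) = ε.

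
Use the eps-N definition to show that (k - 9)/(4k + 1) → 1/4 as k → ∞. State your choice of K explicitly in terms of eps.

Fix eps > 0. For k ≥ 1, |(k - 9)/(4k + 1) − (1/4)| = |-37|/(4(4k + 1)) = 37/(4(4k + 1)).
Since 4k + 1 ≥ 4k for k ≥ 1, this is ≤ 37/(4·4k) = (37/16)/k.
So |(k - 9)/(4k + 1) − (1/4)| < eps whenever k > (37/16)/eps.
Take K = (37/16)/eps. If k > K then |(k - 9)/(4k + 1) − (1/4)| ≤ (37/16)/k < eps.

K = (37/16)/eps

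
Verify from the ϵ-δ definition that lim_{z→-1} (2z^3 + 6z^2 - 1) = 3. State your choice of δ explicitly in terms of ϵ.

Let ϵ > 0. We want δ > 0 such that 0 < |z + 1| < δ implies |(2z^3 + 6z^2 - 1) − 3| < ϵ.
(2z^3 + 6z^2 - 1) − 3 = 2z^3 + 6z^2 - 4 = (z + 1)(2z^2 + 4z - 4).
So |(2z^3 + 6z^2 - 1) − 3| = |z + 1|·|2z^2 + 4z - 4|.
Assume first that |z + 1| < 2, so |z| < 3. Then |2z^2 + 4z - 4| ≤ 2·3^2 + 4·3 + 4 = 34.
Hence |(2z^3 + 6z^2 - 1) − 3| ≤ 34|z + 1| < ϵ provided |z + 1| < ϵ/34.
Choosing δ = min(2, ϵ/34) ensures both conditions, hence |(2z^3 + 6z^2 - 1) − 3| < ϵ.

δ = min(2, ϵ/34)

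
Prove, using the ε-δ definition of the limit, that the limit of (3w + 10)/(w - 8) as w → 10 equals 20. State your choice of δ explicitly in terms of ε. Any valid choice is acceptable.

Suppose ε > 0. We want δ > 0 with 0 < |w − 10| < δ ⇒ |(3w + 10)/(w - 8) − 20| < ε.
Combining over a common denominator, (3w + 10)/(w - 8) − 20 = [(3w + 10)·2 − 40·(w - 8)] / [2·(w - 8)] = -34(w − 10) / (2(w - 8)).
So |(3w + 10)/(w - 8) − 20| = 34|w − 10| / (2·|w − 8|).
Restrict δ ≤ 1. Then |w − 10| < 1 gives |w − 8| = |(w − 10) + 2| ≥ 2 − 1 = 1.
Hence |(3w + 10)/(w - 8) − 20| < 34|w − 10|/(2·1) = 17|w − 10|, which is < ε once |w − 10| < (1/17)ε.
Take δ = min(1, (1/17)ε). Then 0 < |w − 10| < δ forces both bounds, so |(3w + 10)/(w - 8) − 20| < ε.

δ = min(1, (1/17)ε)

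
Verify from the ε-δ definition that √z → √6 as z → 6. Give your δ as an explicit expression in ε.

δ = min(6, √6·ε)

Fix ε > 0. We want δ > 0 such that 0 < |z − 6| < δ implies |√z − √6| < ε.
Multiplying by the conjugate, |√z − √6| = |z − 6|/(√z + √6).
Restrict δ ≤ 6 so that |z − 6| < 6 forces z > 0, and then √z + √6 > √6.
Hence |√z − √6| < |z − 6|/√6, which is < ε once |z − 6| < √6·ε.
Take δ = min(6, √6·ε). If 0 < |z − 6| < δ then z > 0 and |√z − √6| < |z − 6|/√6 < ε.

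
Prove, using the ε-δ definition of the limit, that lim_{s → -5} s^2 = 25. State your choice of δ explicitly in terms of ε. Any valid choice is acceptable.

δ = min(1, ε/11)

Let ε > 0. We seek δ > 0 with 0 < |s + 5| < δ ⇒ |s^2 − 25| < ε.
Factor: s^2 − 25 = (s + 5)(s - 5), so |s^2 − 25| = |s + 5|·|s - 5|.
Restrict δ ≤ 1. Then |s + 5| < 1 gives |s| < 6, so by the triangle inequality |s - 5| ≤ 6 + 5 = 11.
Hence |s^2 − 25| ≤ 11|s + 5|, which is < ε once |s + 5| < ε/11.
Take δ = min(1, ε/11). If 0 < |s + 5| < δ then both bounds hold and |s^2 − 25| ≤ 11|s + 5| < 11·(ε/11) = ε.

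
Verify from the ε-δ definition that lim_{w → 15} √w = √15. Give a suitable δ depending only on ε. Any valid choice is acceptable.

Let ε > 0 be given. We want δ > 0 such that 0 < |w − 15| < δ implies |√w − √15| < ε.
Multiplying by the conjugate, |√w − √15| = |w − 15|/(√w + √15).
Restrict δ ≤ 15 so that |w − 15| < 15 forces w > 0, and then √w + √15 > √15.
Hence |√w − √15| < |w − 15|/√15, which is < ε once |w − 15| < √15·ε.
Take δ = min(15, √15·ε). If 0 < |w − 15| < δ then w > 0 and |√w − √15| < |w − 15|/√15 < ε.

δ = min(15, √15·ε)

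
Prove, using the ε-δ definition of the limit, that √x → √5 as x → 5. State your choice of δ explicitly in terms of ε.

δ = min(5, √5·ε)

Fix ε > 0. We want δ > 0 such that 0 < |x − 5| < δ implies |√x − √5| < ε.
Rationalise: √x − √5 = (x − 5)/(√x + √5), so |√x − √5| = |x − 5|/(√x + √5).
Restrict δ ≤ 5 so that |x − 5| < 5 forces x > 0, and then √x + √5 > √5.
Hence |√x − √5| < |x − 5|/√5, which is < ε once |x − 5| < √5·ε.
Take δ = min(5, √5·ε). If 0 < |x − 5| < δ then x > 0 and |√x − √5| < |x − 5|/√5 < ε.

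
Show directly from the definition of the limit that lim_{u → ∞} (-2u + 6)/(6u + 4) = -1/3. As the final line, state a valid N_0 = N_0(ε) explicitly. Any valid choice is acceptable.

Let ε > 0 be given. We seek N_0 > 0 such that u > N_0 implies |(-2u + 6)/(6u + 4) + 1/3| < ε.
(-2u + 6)/(6u + 4) + 1/3 = (6(-2u + 6) − (-2)(6u + 4)) / (6(6u + 4)) = 44/(6(6u + 4)).
For u > 0 we have 6u + 4 > 6u, so |(-2u + 6)/(6u + 4) + 1/3| = 44/(6(6u + 4)) < 44/(6·6u) = (11/9)/u.
Thus |(-2u + 6)/(6u + 4) + 1/3| < ε whenever u > (11/9)/ε.
Take N_0 = (11/9)/ε. If u > N_0 then |(-2u + 6)/(6u + 4) + 1/3| < (11/9)/u < ε.

N_0 = (11/9)/ε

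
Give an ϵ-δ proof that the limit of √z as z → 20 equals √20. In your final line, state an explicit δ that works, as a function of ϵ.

Let ϵ > 0. We want δ > 0 such that 0 < |z − 20| < δ implies |√z − √20| < ϵ.
Rationalise: √z − √20 = (z − 20)/(√z + √20), so |√z − √20| = |z − 20|/(√z + √20).
Restrict δ ≤ 20 so that |z − 20| < 20 forces z > 0, and then √z + √20 > √20.
Hence |√z − √20| < |z − 20|/√20, which is < ϵ once |z − 20| < √20·ϵ.
Take δ = min(20, √20·ϵ). If 0 < |z − 20| < δ then z > 0 and |√z − √20| < |z − 20|/√20 < ϵ.

δ = min(20, √20·ϵ)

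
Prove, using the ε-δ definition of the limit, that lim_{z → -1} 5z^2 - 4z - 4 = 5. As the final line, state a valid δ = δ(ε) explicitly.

Suppose ε > 0. We want δ > 0 such that 0 < |z + 1| < δ implies |(5z^2 - 4z - 4) − 5| < ε.
(5z^2 - 4z - 4) − 5 = 5z^2 - 4z - 9 = (z + 1)(5z - 9).
So |(5z^2 - 4z - 4) − 5| = |z + 1|·|5z - 9|.
Assume first that |z + 1| < 1, so |z| < 2. Then |5z - 9| ≤ 5·2 + 9 = 19.
Hence |(5z^2 - 4z - 4) − 5| ≤ 19|z + 1| < ε provided |z + 1| < ε/19.
Choosing δ = min(1, ε/19) ensures both conditions, hence |(5z^2 - 4z - 4) − 5| < ε.

δ = min(1, ε/19)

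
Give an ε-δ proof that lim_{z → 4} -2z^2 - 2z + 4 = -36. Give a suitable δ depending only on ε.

Let ε > 0. We want δ > 0 such that 0 < |z − 4| < δ implies |(-2z^2 - 2z + 4) + 36| < ε.
(-2z^2 - 2z + 4) + 36 = -2z^2 - 2z + 40 = (z − 4)(-2z - 10).
So |(-2z^2 - 2z + 4) + 36| = |z − 4|·|-2z - 10|.
Assume first that |z − 4| < 2, so |z| < 6. Then |-2z - 10| ≤ 2·6 + 10 = 22.
Hence |(-2z^2 - 2z + 4) + 36| ≤ 22|z − 4| < ε provided |z − 4| < ε/22.
Choosing δ = min(2, ε/22) ensures both conditions, hence |(-2z^2 - 2z + 4) + 36| < ε.

δ = min(2, ε/22)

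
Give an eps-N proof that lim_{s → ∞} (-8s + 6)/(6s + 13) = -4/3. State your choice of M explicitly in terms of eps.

Suppose eps > 0. We seek M > 0 such that s > M implies |(-8s + 6)/(6s + 13) + 4/3| < eps.
(-8s + 6)/(6s + 13) + 4/3 = (6(-8s + 6) − (-8)(6s + 13)) / (6(6s + 13)) = 140/(6(6s + 13)).
For s > 0 we have 6s + 13 > 6s, so |(-8s + 6)/(6s + 13) + 4/3| = 140/(6(6s + 13)) < 140/(6·6s) = (35/9)/s.
Thus |(-8s + 6)/(6s + 13) + 4/3| < eps whenever s > (35/9)/eps.
Take M = (35/9)/eps. If s > M then |(-8s + 6)/(6s + 13) + 4/3| < (35/9)/s < eps.

M = (35/9)/eps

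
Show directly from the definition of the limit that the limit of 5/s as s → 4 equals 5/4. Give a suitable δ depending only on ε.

Fix ε > 0. We seek δ > 0 such that 0 < |s − 4| < δ implies |5/s − (5/4)| < ε.
|5/s − (5/4)| = 5·|4 − s|/(4·|s|) = 5|s − 4|/(4|s|).
Require δ ≤ 2 so that |s| > 4 − 2 = 2, hence 4|s| > 8.
Then |5/s − (5/4)| < 5|s − 4|/8, which is < ε when |s − 4| < (8/5)ε.
Take δ = min(2, (8/5)ε). Then 0 < |s − 4| < δ gives both |s − 4| < 2 and |s − 4| < (8/5)ε, so |5/s − (5/4)| < ε.

δ = min(2, (8/5)ε)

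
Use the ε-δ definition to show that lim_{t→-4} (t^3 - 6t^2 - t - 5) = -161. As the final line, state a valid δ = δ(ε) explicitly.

Fix ε > 0. We want δ > 0 such that 0 < |t + 4| < δ implies |(t^3 - 6t^2 - t - 5) + 161| < ε.
(t^3 - 6t^2 - t - 5) + 161 = t^3 - 6t^2 - t + 156 = (t + 4)(t^2 - 10t + 39).
So |(t^3 - 6t^2 - t - 5) + 161| = |t + 4|·|t^2 - 10t + 39|.
Assume first that |t + 4| < 1, so |t| < 5. Then |t^2 - 10t + 39| ≤ 5^2 + 10·5 + 39 = 114.
Hence |(t^3 - 6t^2 - t - 5) + 161| ≤ 114|t + 4| < ε provided |t + 4| < ε/114.
Choosing δ = min(1, ε/114) ensures both conditions, hence |(t^3 - 6t^2 - t - 5) + 161| < ε.

δ = min(1, ε/114)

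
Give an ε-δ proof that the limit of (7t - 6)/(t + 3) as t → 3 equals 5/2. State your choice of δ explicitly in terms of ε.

δ = min(3, (2/3)ε)

Suppose ε > 0. We want δ > 0 with 0 < |t − 3| < δ ⇒ |(7t - 6)/(t + 3) − (5/2)| < ε.
Combining over a common denominator, (7t - 6)/(t + 3) − (5/2) = [(7t - 6)·6 − 15·(t + 3)] / [6·(t + 3)] = 27(t − 3) / (6(t + 3)).
So |(7t - 6)/(t + 3) − (5/2)| = 27|t − 3| / (6·|t + 3|).
Require δ ≤ 3, so |t + 3| ≥ |6| − |t − 3| > 6 − 3 = 3.
Hence |(7t - 6)/(t + 3) − (5/2)| < 27|t − 3|/(6·3) = (3/2)|t − 3|, which is < ε once |t − 3| < (2/3)ε.
Take δ = min(3, (2/3)ε). Then 0 < |t − 3| < δ forces both bounds, so |(7t - 6)/(t + 3) − (5/2)| < ε.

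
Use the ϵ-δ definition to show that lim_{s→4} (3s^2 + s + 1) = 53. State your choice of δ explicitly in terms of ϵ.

δ = min(2, ϵ/31)

Let ϵ > 0 be given. We want δ > 0 such that 0 < |s − 4| < δ implies |(3s^2 + s + 1) − 53| < ϵ.
(3s^2 + s + 1) − 53 = 3s^2 + s - 52 = (s − 4)(3s + 13).
So |(3s^2 + s + 1) − 53| = |s − 4|·|3s + 13|.
Require δ ≤ 2. Then |s − 4| < 2 gives |s| < 6, and by the triangle inequality |3s + 13| ≤ 3·6 + 13 = 31.
Hence |(3s^2 + s + 1) − 53| ≤ 31|s − 4| < ϵ provided |s − 4| < ϵ/31.
Take δ = min(2, ϵ/31). Then 0 < |s − 4| < δ gives both |s − 4| < 2 and |s − 4| < ϵ/31, so |(3s^2 + s + 1) − 53| < ϵ.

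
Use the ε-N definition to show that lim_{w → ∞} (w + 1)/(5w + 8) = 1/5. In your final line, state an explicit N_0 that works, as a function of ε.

Let ε > 0. We seek N_0 > 0 such that w > N_0 implies |(w + 1)/(5w + 8) − (1/5)| < ε.
(w + 1)/(5w + 8) − (1/5) = (5(w + 1) − (5w + 8)) / (5(5w + 8)) = -3/(5(5w + 8)).
For w > 0 we have 5w + 8 > 5w, so |(w + 1)/(5w + 8) − (1/5)| = 3/(5(5w + 8)) < 3/(5·5w) = (3/25)/w.
Thus |(w + 1)/(5w + 8) − (1/5)| < ε whenever w > (3/25)/ε.
Take N_0 = (3/25)/ε. If w > N_0 then |(w + 1)/(5w + 8) − (1/5)| < (3/25)/w < ε.

N_0 = (3/25)/ε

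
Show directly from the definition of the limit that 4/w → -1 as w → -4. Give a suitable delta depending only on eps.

Let eps > 0 be given. We seek delta > 0 such that 0 < |w + 4| < delta implies |4/w + 1| < eps.
|4/w + 1| = 4·|-4 − w|/(4·|w|) = 4|w + 4|/(4|w|).
Require delta ≤ 2 so that |w| > 4 − 2 = 2, hence 4|w| > 8.
Then |4/w + 1| < 4|w + 4|/8, which is < eps when |w + 4| < 2eps.
Take delta = min(2, 2eps). Then 0 < |w + 4| < delta gives both |w + 4| < 2 and |w + 4| < 2eps, so |4/w + 1| < eps.

delta = min(2, 2eps)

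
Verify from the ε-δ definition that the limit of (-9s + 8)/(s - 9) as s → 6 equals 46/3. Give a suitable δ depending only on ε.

Let ε > 0. We want δ > 0 with 0 < |s − 6| < δ ⇒ |(-9s + 8)/(s - 9) − (46/3)| < ε.
Combining over a common denominator, (-9s + 8)/(s - 9) − (46/3) = [(-9s + 8)·(-3) − (-46)·(s - 9)] / [(-3)·(s - 9)] = 73(s − 6) / ((-3)(s - 9)).
So |(-9s + 8)/(s - 9) − (46/3)| = 73|s − 6| / (3·|s − 9|).
Restrict δ ≤ 3/2. Then |s − 6| < 3/2 gives |s − 9| = |(s − 6) + (-3)| ≥ 3 − 3/2 = 3/2.
Hence |(-9s + 8)/(s - 9) − (46/3)| < 73|s − 6|/(3·(3/2)) = (146/9)|s − 6|, which is < ε once |s − 6| < (9/146)ε.
Take δ = min(3/2, (9/146)ε). Then 0 < |s − 6| < δ forces both bounds, so |(-9s + 8)/(s - 9) − (46/3)| < ε.

δ = min(3/2, (9/146)ε)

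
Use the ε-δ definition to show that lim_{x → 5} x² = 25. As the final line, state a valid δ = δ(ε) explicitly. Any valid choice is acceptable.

δ = min(1, ε/11)

Suppose ε > 0. We seek δ > 0 with 0 < |x − 5| < δ ⇒ |x² − 25| < ε.
Factor: x² − 25 = (x − 5)(x + 5), so |x² − 25| = |x − 5|·|x + 5|.
Restrict δ ≤ 1. Then |x − 5| < 1 gives |x| < 6, so by the triangle inequality |x + 5| ≤ 6 + 5 = 11.
Hence |x² − 25| ≤ 11|x − 5|, which is < ε once |x − 5| < ε/11.
Take δ = min(1, ε/11). If 0 < |x − 5| < δ then both bounds hold and |x² − 25| ≤ 11|x − 5| < 11·(ε/11) = ε.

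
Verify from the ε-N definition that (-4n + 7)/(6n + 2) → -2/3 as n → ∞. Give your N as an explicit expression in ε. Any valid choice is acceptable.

Let ε > 0 be given. For n ≥ 1, |(-4n + 7)/(6n + 2) + 2/3| = |50|/(6(6n + 2)) = 50/(6(6n + 2)).
Since 6n + 2 ≥ 6n for n ≥ 1, this is ≤ 50/(6·6n) = (25/18)/n.
So |(-4n + 7)/(6n + 2) + 2/3| < ε whenever n > (25/18)/ε.
Take N = (25/18)/ε. If n > N then |(-4n + 7)/(6n + 2) + 2/3| ≤ (25/18)/n < ε.

N = (25/18)/ε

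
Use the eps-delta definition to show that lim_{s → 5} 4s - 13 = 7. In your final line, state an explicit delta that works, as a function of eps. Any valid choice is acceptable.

Let eps > 0 be given. We need delta > 0 so that 0 < |s − 5| < delta implies |(4s - 13) − 7| < eps.
Since (4s - 13) − 7 = 4(s − 5), we have |(4s - 13) − 7| = 4|s − 5|.
Thus it suffices that |s − 5| < eps/4.
Take delta = eps/4. If 0 < |s − 5| < delta then |(4s - 13) − 7| = 4|s − 5| < 4·(eps/4) = eps.

delta = eps/4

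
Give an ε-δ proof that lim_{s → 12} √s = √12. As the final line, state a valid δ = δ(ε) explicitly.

δ = min(12, √12·ε)

Fix ε > 0. We want δ > 0 such that 0 < |s − 12| < δ implies |√s − √12| < ε.
Multiplying by the conjugate, |√s − √12| = |s − 12|/(√s + √12).
Restrict δ ≤ 12 so that |s − 12| < 12 forces s > 0, and then √s + √12 > √12.
Hence |√s − √12| < |s − 12|/√12, which is < ε once |s − 12| < √12·ε.
Take δ = min(12, √12·ε). If 0 < |s − 12| < δ then s > 0 and |√s − √12| < |s − 12|/√12 < ε.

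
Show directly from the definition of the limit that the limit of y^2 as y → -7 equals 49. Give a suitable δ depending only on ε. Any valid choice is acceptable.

δ = min(2, ε/16)

Let ε > 0. We seek δ > 0 with 0 < |y + 7| < δ ⇒ |y^2 − 49| < ε.
Factor: y^2 − 49 = (y + 7)(y - 7), so |y^2 − 49| = |y + 7|·|y - 7|.
Impose δ ≤ 2 so that |y| < 9; then |y - 7| ≤ 16.
Hence |y^2 − 49| ≤ 16|y + 7|, which is < ε once |y + 7| < ε/16.
Take δ = min(2, ε/16). If 0 < |y + 7| < δ then both bounds hold and |y^2 − 49| ≤ 16|y + 7| < 16·(ε/16) = ε.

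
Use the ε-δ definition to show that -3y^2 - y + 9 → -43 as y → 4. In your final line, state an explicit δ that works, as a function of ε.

Let ε > 0. We want δ > 0 such that 0 < |y − 4| < δ implies |(-3y^2 - y + 9) + 43| < ε.
(-3y^2 - y + 9) + 43 = -3y^2 - y + 52 = (y − 4)(-3y - 13).
So |(-3y^2 - y + 9) + 43| = |y − 4|·|-3y - 13|.
Require δ ≤ 2. Then |y − 4| < 2 gives |y| < 6, and by the triangle inequality |-3y - 13| ≤ 3·6 + 13 = 31.
Hence |(-3y^2 - y + 9) + 43| ≤ 31|y − 4| < ε provided |y − 4| < ε/31.
Take δ = min(2, ε/31). Then 0 < |y − 4| < δ gives both |y − 4| < 2 and |y − 4| < ε/31, so |(-3y^2 - y + 9) + 43| < ε.

δ = min(2, ε/31)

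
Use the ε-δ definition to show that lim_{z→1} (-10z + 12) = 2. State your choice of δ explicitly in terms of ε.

δ = ε/10

Let ε > 0. We need δ > 0 so that 0 < |z − 1| < δ implies |(-10z + 12) − 2| < ε.
|(-10z + 12) − 2| = |-10z + 10| = 10|z − 1|.
Thus it suffices that |z − 1| < ε/10.
Take δ = ε/10. If 0 < |z − 1| < δ then |(-10z + 12) − 2| = 10|z − 1| < 10·(ε/10) = ε.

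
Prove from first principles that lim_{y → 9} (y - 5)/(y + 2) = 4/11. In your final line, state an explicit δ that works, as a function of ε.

Fix ε > 0. We want δ > 0 with 0 < |y − 9| < δ ⇒ |(y - 5)/(y + 2) − (4/11)| < ε.
Combining over a common denominator, (y - 5)/(y + 2) − (4/11) = [(y - 5)·11 − 4·(y + 2)] / [11·(y + 2)] = 7(y − 9) / (11(y + 2)).
So |(y - 5)/(y + 2) − (4/11)| = 7|y − 9| / (11·|y + 2|).
Require δ ≤ 11/2, so |y + 2| ≥ |11| − |y − 9| > 11 − 11/2 = 11/2.
Hence |(y - 5)/(y + 2) − (4/11)| < 7|y − 9|/(11·(11/2)) = (14/121)|y − 9|, which is < ε once |y − 9| < (121/14)ε.
Take δ = min(11/2, (121/14)ε). Then 0 < |y − 9| < δ forces both bounds, so |(y - 5)/(y + 2) − (4/11)| < ε.

δ = min(11/2, (121/14)ε)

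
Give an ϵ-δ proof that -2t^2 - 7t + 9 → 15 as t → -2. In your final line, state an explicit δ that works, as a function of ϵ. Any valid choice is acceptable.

δ = min(2, ϵ/11)

Suppose ϵ > 0. We want δ > 0 such that 0 < |t + 2| < δ implies |(-2t^2 - 7t + 9) − 15| < ϵ.
(-2t^2 - 7t + 9) − 15 = -2t^2 - 7t - 6 = (t + 2)(-2t - 3).
So |(-2t^2 - 7t + 9) − 15| = |t + 2|·|-2t - 3|.
Assume first that |t + 2| < 2, so |t| < 4. Then |-2t - 3| ≤ 2·4 + 3 = 11.
Hence |(-2t^2 - 7t + 9) − 15| ≤ 11|t + 2| < ϵ provided |t + 2| < ϵ/11.
Choosing δ = min(2, ϵ/11) ensures both conditions, hence |(-2t^2 - 7t + 9) − 15| < ϵ.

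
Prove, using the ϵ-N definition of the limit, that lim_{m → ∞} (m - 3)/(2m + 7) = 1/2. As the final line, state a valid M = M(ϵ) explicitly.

Let ϵ > 0 be given. For m ≥ 1, |(m - 3)/(2m + 7) − (1/2)| = |-13|/(2(2m + 7)) = 13/(2(2m + 7)).
Since 2m + 7 ≥ 2m for m ≥ 1, this is ≤ 13/(2·2m) = (13/4)/m.
So |(m - 3)/(2m + 7) − (1/2)| < ϵ whenever m > (13/4)/ϵ.
Take M = (13/4)/ϵ. If m > M then |(m - 3)/(2m + 7) − (1/2)| ≤ (13/4)/m < ϵ.

M = (13/4)/ϵ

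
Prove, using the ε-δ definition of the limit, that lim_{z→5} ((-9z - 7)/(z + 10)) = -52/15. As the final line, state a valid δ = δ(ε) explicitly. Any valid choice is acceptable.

δ = min(15/2, (225/166)ε)

Let ε > 0 be given. We want δ > 0 with 0 < |z − 5| < δ ⇒ |(-9z - 7)/(z + 10) + 52/15| < ε.
Combining over a common denominator, (-9z - 7)/(z + 10) + 52/15 = [(-9z - 7)·15 − (-52)·(z + 10)] / [15·(z + 10)] = -83(z − 5) / (15(z + 10)).
So |(-9z - 7)/(z + 10) + 52/15| = 83|z − 5| / (15·|z + 10|).
Require δ ≤ 15/2, so |z + 10| ≥ |15| − |z − 5| > 15 − 15/2 = 15/2.
Hence |(-9z - 7)/(z + 10) + 52/15| < 83|z − 5|/(15·(15/2)) = (166/225)|z − 5|, which is < ε once |z − 5| < (225/166)ε.
Take δ = min(15/2, (225/166)ε). Then 0 < |z − 5| < δ forces both bounds, so |(-9z - 7)/(z + 10) + 52/15| < ε.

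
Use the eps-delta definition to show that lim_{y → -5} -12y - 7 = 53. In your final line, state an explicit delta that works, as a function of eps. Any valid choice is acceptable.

Fix eps > 0. We need delta > 0 so that 0 < |y + 5| < delta implies |(-12y - 7) − 53| < eps.
Since (-12y - 7) − 53 = -12(y + 5), we have |(-12y - 7) − 53| = 12|y + 5|.
Thus it suffices that |y + 5| < eps/12.
Take delta = eps/12. If 0 < |y + 5| < delta then |(-12y - 7) − 53| = 12|y + 5| < 12·(eps/12) = eps.

delta = eps/12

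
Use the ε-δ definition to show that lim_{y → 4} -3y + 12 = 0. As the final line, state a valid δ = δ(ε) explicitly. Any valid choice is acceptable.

δ = ε/3

Let ε > 0. We need δ > 0 so that 0 < |y − 4| < δ implies |(-3y + 12)| < ε.
Since (-3y + 12) = -3(y − 4), we have |(-3y + 12)| = 3|y − 4|.
So 3|y − 4| < ε exactly when |y − 4| < ε/3.
Take δ = ε/3. If 0 < |y − 4| < δ then |(-3y + 12)| = 3|y − 4| < 3·(ε/3) = ε.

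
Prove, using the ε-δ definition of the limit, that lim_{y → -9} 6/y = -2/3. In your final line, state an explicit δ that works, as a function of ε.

Suppose ε > 0. We seek δ > 0 such that 0 < |y + 9| < δ implies |6/y + 2/3| < ε.
|6/y + 2/3| = 6·|-9 − y|/(9·|y|) = 6|y + 9|/(9|y|).
Require δ ≤ 9/2 so that |y| > 9 − 9/2 = 9/2, hence 9|y| > 81/2.
Then |6/y + 2/3| < 6|y + 9|/(81/2), which is < ε when |y + 9| < (27/4)ε.
Take δ = min(9/2, (27/4)ε). Then 0 < |y + 9| < δ gives both |y + 9| < 9/2 and |y + 9| < (27/4)ε, so |6/y + 2/3| < ε.

δ = min(9/2, (27/4)ε)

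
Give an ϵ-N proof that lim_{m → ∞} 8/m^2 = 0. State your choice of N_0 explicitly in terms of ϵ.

Fix ϵ > 0. For m ≥ 1, |8/m^2 − 0| = 8/m^2.
8/m^2 < ϵ ⇔ m^2 > 8/ϵ ⇔ m > (8/ϵ)^{1/2}.
Take N_0 = (8/ϵ)^{1/2}. Then m > N_0 implies 8/m^2 < ϵ.

N_0 = (8/ϵ)^{1/2}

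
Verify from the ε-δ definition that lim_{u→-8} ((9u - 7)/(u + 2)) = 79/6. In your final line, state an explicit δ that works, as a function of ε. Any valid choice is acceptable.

Let ε > 0 be given. We want δ > 0 with 0 < |u + 8| < δ ⇒ |(9u - 7)/(u + 2) − (79/6)| < ε.
Combining over a common denominator, (9u - 7)/(u + 2) − (79/6) = [(9u - 7)·(-6) − (-79)·(u + 2)] / [(-6)·(u + 2)] = 25(u + 8) / ((-6)(u + 2)).
So |(9u - 7)/(u + 2) − (79/6)| = 25|u + 8| / (6·|u + 2|).
Restrict δ ≤ 3. Then |u + 8| < 3 gives |u + 2| = |(u + 8) + (-6)| ≥ 6 − 3 = 3.
Hence |(9u - 7)/(u + 2) − (79/6)| < 25|u + 8|/(6·3) = (25/18)|u + 8|, which is < ε once |u + 8| < (18/25)ε.
Take δ = min(3, (18/25)ε). Then 0 < |u + 8| < δ forces both bounds, so |(9u - 7)/(u + 2) − (79/6)| < ε.

δ = min(3, (18/25)ε)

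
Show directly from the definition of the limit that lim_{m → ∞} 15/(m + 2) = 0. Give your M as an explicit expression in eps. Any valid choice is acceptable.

Let eps > 0 be given. For m ≥ 1, |15/(m + 2) − 0| = 15/(m + 2) ≤ 15/m.
We need 15/m < eps, i.e. m > 15/eps.
Take M = 15/eps. If m > M then |15/(m + 2)| ≤ 15/m < eps.

M = 15/eps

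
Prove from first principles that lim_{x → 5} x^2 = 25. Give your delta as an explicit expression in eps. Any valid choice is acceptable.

delta = min(1, eps/11)

Suppose eps > 0. We seek delta > 0 with 0 < |x − 5| < delta ⇒ |x^2 − 25| < eps.
Factor: x^2 − 25 = (x − 5)(x + 5), so |x^2 − 25| = |x − 5|·|x + 5|.
Restrict delta ≤ 1. Then |x − 5| < 1 gives |x| < 6, so by the triangle inequality |x + 5| ≤ 6 + 5 = 11.
Hence |x^2 − 25| ≤ 11|x − 5|, which is < eps once |x − 5| < eps/11.
Take delta = min(1, eps/11). If 0 < |x − 5| < delta then both bounds hold and |x^2 − 25| ≤ 11|x − 5| < 11·(eps/11) = eps.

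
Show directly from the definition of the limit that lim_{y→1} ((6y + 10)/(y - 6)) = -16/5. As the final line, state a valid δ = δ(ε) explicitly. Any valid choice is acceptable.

Let ε > 0. We want δ > 0 with 0 < |y − 1| < δ ⇒ |(6y + 10)/(y - 6) + 16/5| < ε.
Combining over a common denominator, (6y + 10)/(y - 6) + 16/5 = [(6y + 10)·(-5) − 16·(y - 6)] / [(-5)·(y - 6)] = -46(y − 1) / ((-5)(y - 6)).
So |(6y + 10)/(y - 6) + 16/5| = 46|y − 1| / (5·|y − 6|).
Require δ ≤ 5/2, so |y − 6| ≥ |-5| − |y − 1| > 5 − 5/2 = 5/2.
Hence |(6y + 10)/(y - 6) + 16/5| < 46|y − 1|/(5·(5/2)) = (92/25)|y − 1|, which is < ε once |y − 1| < (25/92)ε.
Take δ = min(5/2, (25/92)ε). Then 0 < |y − 1| < δ forces both bounds, so |(6y + 10)/(y - 6) + 16/5| < ε.

δ = min(5/2, (25/92)ε)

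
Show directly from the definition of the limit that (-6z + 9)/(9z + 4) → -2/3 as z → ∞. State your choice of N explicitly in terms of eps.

Fix eps > 0. We seek N > 0 such that z > N implies |(-6z + 9)/(9z + 4) + 2/3| < eps.
(-6z + 9)/(9z + 4) + 2/3 = (9(-6z + 9) − (-6)(9z + 4)) / (9(9z + 4)) = 105/(9(9z + 4)).
For z > 0 we have 9z + 4 > 9z, so |(-6z + 9)/(9z + 4) + 2/3| = 105/(9(9z + 4)) < 105/(9·9z) = (35/27)/z.
Thus |(-6z + 9)/(9z + 4) + 2/3| < eps whenever z > (35/27)/eps.
Take N = (35/27)/eps. If z > N then |(-6z + 9)/(9z + 4) + 2/3| < (35/27)/z < eps.

N = (35/27)/eps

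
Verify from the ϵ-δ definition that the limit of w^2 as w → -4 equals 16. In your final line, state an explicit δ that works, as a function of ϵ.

Suppose ϵ > 0. We seek δ > 0 with 0 < |w + 4| < δ ⇒ |w^2 − 16| < ϵ.
Factor: w^2 − 16 = (w + 4)(w - 4), so |w^2 − 16| = |w + 4|·|w - 4|.
Impose δ ≤ 1 so that |w| < 5; then |w - 4| ≤ 9.
Hence |w^2 − 16| ≤ 9|w + 4|, which is < ϵ once |w + 4| < ϵ/9.
Take δ = min(1, ϵ/9). If 0 < |w + 4| < δ then both bounds hold and |w^2 − 16| ≤ 9|w + 4| < 9·(ϵ/9) = ϵ.

δ = min(1, ϵ/9)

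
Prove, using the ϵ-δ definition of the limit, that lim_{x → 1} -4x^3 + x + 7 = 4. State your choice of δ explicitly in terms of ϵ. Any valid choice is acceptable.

Suppose ϵ > 0. We want δ > 0 such that 0 < |x − 1| < δ implies |(-4x^3 + x + 7) − 4| < ϵ.
(-4x^3 + x + 7) − 4 = -4x^3 + x + 3 = (x − 1)(-4x^2 - 4x - 3).
So |(-4x^3 + x + 7) − 4| = |x − 1|·|-4x^2 - 4x - 3|.
Require δ ≤ 1. Then |x − 1| < 1 gives |x| < 2, and by the triangle inequality |-4x^2 - 4x - 3| ≤ 4·2^2 + 4·2 + 3 = 27.
Hence |(-4x^3 + x + 7) − 4| ≤ 27|x − 1| < ϵ provided |x − 1| < ϵ/27.
Choosing δ = min(1, ϵ/27) ensures both conditions, hence |(-4x^3 + x + 7) − 4| < ϵ.

δ = min(1, ϵ/27)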